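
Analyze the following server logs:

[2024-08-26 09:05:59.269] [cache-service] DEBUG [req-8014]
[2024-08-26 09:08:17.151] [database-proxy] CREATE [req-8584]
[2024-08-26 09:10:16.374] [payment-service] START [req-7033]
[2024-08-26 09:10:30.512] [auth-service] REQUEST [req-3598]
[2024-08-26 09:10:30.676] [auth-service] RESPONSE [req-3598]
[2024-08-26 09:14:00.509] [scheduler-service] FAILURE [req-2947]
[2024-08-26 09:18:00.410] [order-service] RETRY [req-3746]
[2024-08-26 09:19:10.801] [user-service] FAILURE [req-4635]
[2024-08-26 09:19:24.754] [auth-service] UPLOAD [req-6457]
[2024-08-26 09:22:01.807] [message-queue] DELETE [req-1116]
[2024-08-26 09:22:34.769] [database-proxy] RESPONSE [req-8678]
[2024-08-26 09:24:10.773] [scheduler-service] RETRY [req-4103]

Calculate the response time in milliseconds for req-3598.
164

To calculate latency:

1. Find REQUEST with id req-3598: 2024-08-26 09:10:30.512
2. Find RESPONSE with id req-3598: 2024-08-26 09:10:30.676
3. Latency: 2024-08-26 09:10:30.676 - 2024-08-26 09:10:30.512 = 164ms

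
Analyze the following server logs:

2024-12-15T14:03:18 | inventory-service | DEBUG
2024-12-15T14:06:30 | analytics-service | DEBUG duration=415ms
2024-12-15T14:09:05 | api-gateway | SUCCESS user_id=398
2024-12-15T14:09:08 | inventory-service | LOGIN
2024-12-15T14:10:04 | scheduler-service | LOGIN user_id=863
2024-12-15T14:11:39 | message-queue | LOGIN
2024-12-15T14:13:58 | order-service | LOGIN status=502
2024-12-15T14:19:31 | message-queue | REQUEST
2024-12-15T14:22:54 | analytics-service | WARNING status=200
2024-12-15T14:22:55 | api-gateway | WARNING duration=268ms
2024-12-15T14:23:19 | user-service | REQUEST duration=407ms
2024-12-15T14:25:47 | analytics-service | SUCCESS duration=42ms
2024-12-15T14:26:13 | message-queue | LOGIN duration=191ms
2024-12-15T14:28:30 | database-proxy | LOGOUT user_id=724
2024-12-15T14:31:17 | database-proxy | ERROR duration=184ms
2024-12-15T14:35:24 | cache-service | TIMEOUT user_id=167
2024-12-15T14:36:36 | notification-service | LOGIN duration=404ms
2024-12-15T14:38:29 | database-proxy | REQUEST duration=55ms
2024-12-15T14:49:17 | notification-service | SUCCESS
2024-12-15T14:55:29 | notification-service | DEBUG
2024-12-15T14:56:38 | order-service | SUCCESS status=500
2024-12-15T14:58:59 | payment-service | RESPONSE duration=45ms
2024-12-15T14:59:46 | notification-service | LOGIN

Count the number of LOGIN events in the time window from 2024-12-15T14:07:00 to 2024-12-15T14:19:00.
4

To count events in the time window:

1. Window boundaries: 2024-12-15T14:07:00 to 2024-12-15T14:19:00
2. Filter for LOGIN events within this window
3. Count matching events: 4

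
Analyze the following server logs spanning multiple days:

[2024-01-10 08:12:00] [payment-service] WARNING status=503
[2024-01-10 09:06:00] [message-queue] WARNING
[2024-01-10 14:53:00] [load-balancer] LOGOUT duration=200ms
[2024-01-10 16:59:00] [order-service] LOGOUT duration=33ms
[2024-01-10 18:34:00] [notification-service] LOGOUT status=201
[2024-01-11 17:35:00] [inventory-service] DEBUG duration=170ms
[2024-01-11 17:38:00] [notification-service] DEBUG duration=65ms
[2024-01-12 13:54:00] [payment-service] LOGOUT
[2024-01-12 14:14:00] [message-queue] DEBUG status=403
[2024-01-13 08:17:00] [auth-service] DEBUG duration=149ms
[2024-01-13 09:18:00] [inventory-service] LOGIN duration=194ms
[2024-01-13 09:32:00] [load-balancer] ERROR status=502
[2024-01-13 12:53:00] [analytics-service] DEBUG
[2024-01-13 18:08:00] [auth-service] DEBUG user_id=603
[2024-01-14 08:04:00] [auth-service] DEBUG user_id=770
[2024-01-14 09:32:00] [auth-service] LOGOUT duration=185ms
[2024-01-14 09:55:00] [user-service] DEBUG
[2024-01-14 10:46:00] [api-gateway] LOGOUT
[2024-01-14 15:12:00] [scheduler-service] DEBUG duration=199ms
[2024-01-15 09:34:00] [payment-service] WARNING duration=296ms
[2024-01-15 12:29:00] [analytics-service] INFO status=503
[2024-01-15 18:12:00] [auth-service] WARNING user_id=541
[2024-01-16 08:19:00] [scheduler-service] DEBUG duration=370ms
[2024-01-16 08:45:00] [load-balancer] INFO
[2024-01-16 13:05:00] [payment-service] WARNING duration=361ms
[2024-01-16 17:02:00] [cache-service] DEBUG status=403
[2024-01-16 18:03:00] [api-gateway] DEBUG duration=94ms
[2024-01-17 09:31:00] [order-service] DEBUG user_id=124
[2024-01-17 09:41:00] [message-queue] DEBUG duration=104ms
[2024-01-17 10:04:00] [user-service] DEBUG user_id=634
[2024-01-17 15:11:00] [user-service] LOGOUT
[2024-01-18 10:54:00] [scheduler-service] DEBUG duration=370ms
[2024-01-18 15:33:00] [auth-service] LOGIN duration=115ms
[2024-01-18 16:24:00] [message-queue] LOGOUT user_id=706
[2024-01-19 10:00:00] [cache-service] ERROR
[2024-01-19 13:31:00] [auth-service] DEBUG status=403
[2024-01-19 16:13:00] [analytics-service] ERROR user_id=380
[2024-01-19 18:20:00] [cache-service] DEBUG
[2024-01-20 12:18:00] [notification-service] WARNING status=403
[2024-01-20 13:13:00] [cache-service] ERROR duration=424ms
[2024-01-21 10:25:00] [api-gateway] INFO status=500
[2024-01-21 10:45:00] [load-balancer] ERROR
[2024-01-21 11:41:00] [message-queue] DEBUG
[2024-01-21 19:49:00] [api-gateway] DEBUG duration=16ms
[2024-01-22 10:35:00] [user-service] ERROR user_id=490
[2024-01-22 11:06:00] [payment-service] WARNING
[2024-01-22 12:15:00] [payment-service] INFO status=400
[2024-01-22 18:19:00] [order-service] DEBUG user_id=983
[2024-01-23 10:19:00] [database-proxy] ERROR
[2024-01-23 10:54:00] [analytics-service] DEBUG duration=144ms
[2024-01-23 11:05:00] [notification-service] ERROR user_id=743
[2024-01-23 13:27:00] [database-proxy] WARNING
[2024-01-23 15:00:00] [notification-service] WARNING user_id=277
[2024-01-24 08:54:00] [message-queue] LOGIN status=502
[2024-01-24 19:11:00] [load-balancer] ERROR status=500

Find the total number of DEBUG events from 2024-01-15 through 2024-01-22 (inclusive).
12

To filter by date range:

1. Date range: 2024-01-15 through 2024-01-22, both dates inclusive
2. Filter for DEBUG events whose date falls in this range
3. Count matching events: 12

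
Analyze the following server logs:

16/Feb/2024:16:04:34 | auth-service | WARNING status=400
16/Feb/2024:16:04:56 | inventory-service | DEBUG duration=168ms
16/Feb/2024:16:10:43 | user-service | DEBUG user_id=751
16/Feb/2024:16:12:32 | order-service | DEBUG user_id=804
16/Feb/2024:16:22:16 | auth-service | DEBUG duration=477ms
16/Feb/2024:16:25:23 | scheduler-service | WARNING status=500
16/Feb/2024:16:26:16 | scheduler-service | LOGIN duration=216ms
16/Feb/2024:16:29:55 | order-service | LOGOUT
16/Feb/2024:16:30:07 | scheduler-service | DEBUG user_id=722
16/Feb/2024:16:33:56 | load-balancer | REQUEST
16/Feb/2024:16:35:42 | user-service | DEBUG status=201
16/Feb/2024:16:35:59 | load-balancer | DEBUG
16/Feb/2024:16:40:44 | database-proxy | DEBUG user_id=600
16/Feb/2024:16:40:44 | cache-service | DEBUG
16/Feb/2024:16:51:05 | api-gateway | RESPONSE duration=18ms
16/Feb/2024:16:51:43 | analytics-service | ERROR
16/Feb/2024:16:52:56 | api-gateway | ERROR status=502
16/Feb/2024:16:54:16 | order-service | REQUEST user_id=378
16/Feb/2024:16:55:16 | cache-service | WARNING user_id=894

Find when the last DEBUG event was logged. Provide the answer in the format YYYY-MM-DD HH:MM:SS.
2024-02-16 16:40:44

To find the last event:

1. Filter for all DEBUG events
2. Sort by timestamp
3. Select the last one
4. Timestamp: 2024-02-16 16:40:44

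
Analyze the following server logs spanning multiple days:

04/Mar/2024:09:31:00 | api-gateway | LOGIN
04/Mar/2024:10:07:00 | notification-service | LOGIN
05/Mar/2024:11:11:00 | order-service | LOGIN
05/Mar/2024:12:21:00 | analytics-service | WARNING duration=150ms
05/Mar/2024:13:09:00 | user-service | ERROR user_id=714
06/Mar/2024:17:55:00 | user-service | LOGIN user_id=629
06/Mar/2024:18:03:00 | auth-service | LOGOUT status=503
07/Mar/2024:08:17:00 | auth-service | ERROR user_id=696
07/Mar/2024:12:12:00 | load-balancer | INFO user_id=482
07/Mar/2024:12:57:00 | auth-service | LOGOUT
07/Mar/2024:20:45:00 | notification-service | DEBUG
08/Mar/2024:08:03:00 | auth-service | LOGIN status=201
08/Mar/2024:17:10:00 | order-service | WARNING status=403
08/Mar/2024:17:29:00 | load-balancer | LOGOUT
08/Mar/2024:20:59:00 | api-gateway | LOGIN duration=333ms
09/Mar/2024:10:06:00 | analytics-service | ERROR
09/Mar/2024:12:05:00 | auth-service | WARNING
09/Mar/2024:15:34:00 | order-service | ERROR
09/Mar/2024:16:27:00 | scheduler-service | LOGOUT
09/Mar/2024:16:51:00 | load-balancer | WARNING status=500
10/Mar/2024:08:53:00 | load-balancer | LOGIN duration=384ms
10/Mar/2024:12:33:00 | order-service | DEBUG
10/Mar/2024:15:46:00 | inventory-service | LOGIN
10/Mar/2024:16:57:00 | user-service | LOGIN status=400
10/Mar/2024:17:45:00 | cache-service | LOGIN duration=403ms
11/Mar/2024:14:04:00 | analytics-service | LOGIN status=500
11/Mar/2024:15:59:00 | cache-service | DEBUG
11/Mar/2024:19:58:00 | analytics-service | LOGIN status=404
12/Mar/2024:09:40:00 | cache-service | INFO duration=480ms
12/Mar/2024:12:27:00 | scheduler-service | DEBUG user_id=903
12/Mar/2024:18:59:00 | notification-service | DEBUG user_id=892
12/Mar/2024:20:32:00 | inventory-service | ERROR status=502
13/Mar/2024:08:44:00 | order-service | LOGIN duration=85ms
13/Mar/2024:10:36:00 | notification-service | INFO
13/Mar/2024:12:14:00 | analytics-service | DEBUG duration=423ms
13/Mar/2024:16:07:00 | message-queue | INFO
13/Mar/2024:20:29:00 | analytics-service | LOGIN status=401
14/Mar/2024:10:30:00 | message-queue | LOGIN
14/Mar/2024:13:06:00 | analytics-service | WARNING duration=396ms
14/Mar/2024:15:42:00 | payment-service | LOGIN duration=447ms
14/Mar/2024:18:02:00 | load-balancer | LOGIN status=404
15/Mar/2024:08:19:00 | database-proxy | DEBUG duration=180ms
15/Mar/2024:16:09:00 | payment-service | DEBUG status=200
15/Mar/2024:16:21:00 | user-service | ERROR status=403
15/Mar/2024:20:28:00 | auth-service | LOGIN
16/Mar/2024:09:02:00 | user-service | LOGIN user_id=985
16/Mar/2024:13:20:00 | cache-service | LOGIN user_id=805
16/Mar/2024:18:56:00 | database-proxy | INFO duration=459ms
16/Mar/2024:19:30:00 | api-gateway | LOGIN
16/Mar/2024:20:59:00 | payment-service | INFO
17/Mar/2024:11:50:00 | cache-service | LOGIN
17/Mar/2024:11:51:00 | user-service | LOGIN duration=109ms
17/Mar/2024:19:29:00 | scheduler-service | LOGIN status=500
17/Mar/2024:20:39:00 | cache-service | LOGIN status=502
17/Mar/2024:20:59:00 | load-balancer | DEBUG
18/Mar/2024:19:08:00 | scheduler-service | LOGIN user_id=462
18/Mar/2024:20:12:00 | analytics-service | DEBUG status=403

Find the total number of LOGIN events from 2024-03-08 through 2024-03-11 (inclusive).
8

To filter by date range:

1. Date range: 2024-03-08 through 2024-03-11, both dates inclusive
2. Filter for LOGIN events whose date falls in this range
3. Count matching events: 8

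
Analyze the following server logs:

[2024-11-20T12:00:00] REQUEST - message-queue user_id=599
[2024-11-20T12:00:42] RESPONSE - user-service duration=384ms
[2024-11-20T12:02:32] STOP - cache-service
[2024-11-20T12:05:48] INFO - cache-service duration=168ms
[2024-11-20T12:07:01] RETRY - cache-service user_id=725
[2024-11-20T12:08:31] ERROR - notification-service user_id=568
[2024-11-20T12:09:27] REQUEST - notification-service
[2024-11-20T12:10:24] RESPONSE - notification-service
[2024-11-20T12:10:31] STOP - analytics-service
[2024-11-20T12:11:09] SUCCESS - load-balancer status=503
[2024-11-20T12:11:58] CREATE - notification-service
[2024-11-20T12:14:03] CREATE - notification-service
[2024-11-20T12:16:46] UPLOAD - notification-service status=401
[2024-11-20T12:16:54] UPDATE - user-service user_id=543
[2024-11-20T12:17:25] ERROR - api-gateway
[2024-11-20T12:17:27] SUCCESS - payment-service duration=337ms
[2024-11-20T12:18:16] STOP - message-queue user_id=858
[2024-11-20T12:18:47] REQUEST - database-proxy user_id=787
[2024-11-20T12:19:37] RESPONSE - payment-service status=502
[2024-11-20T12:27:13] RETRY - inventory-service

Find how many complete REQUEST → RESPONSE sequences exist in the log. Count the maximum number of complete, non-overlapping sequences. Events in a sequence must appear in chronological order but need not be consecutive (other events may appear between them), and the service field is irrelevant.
3

To count sequences:

1. Look for pattern: REQUEST → RESPONSE
2. Greedily scan the log in chronological order, matching each sequence element in turn (ignoring service)
3. Each time the full pattern completes, increment the count and restart matching from the next event
4. Complete non-overlapping sequences found: 3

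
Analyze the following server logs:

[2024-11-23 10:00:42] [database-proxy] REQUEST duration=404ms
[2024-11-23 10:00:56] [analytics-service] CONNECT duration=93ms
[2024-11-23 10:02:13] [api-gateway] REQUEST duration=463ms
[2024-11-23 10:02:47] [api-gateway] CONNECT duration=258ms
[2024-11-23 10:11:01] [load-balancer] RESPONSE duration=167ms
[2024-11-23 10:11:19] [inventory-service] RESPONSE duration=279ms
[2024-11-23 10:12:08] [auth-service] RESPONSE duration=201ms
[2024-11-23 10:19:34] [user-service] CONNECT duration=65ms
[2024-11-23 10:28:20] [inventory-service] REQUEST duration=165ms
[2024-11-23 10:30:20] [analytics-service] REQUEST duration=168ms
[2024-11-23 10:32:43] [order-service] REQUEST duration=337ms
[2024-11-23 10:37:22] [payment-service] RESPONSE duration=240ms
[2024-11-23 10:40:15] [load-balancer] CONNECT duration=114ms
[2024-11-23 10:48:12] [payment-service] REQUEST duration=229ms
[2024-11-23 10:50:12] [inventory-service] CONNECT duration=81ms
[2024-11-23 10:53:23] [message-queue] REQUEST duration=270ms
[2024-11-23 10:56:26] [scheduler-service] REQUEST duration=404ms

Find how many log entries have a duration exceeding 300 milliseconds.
4

To count timeouts:

1. Threshold: 300ms
2. Extract duration from each log entry
3. Count entries where duration > 300
4. Timeout count: 4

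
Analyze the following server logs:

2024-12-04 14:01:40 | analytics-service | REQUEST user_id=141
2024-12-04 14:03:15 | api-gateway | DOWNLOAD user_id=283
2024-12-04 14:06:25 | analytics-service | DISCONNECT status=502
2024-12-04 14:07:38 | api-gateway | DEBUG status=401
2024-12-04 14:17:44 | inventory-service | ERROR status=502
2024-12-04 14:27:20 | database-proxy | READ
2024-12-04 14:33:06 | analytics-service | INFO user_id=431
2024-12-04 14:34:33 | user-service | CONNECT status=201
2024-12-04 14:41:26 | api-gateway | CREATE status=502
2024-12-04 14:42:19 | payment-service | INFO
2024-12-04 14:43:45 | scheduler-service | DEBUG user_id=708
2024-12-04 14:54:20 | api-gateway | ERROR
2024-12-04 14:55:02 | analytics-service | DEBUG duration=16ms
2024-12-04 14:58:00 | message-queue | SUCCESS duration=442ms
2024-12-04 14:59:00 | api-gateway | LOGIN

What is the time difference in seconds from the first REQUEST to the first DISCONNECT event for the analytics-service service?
285

To find the time between events:

1. Locate the first REQUEST event for analytics-service: 2024-12-04 14:01:40
2. Locate the first DISCONNECT event for analytics-service: 2024-12-04 14:06:25
3. Calculate the difference: 2024-12-04 14:06:25 - 2024-12-04 14:01:40 = 285 seconds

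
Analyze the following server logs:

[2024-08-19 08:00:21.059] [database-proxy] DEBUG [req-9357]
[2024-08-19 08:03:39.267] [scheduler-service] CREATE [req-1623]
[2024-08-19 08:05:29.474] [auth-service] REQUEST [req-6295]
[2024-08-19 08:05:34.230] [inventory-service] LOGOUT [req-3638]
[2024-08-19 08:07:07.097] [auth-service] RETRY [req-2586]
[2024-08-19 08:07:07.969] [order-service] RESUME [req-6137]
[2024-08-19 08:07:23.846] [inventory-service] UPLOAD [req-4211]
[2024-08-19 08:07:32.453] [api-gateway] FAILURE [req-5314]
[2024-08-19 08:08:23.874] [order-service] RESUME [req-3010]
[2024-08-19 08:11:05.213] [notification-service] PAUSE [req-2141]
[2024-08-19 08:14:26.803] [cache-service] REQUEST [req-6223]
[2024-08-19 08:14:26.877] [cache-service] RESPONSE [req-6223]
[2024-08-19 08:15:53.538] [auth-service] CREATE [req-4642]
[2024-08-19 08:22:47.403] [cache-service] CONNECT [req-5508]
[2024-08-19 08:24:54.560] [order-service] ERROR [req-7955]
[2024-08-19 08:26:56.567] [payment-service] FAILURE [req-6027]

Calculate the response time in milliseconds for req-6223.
74

To calculate latency:

1. Find REQUEST with id req-6223: 2024-08-19 08:14:26.803
2. Find RESPONSE with id req-6223: 2024-08-19 08:14:26.877
3. Latency: 2024-08-19 08:14:26.877 - 2024-08-19 08:14:26.803 = 74ms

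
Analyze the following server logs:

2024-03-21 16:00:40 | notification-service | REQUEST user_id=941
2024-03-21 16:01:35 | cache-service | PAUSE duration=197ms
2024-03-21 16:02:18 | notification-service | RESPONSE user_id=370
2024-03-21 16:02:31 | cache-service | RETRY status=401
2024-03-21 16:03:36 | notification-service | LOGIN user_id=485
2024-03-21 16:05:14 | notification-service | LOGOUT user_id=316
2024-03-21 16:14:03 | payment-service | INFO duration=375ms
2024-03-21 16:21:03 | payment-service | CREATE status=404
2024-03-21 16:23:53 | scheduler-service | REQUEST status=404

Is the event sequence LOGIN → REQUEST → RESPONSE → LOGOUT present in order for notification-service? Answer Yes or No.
No

To verify sequence order:

1. Find all events in sequence LOGIN → REQUEST → RESPONSE → LOGOUT for notification-service
2. Extract their timestamps
3. Check if timestamps are in ascending order
4. Result: No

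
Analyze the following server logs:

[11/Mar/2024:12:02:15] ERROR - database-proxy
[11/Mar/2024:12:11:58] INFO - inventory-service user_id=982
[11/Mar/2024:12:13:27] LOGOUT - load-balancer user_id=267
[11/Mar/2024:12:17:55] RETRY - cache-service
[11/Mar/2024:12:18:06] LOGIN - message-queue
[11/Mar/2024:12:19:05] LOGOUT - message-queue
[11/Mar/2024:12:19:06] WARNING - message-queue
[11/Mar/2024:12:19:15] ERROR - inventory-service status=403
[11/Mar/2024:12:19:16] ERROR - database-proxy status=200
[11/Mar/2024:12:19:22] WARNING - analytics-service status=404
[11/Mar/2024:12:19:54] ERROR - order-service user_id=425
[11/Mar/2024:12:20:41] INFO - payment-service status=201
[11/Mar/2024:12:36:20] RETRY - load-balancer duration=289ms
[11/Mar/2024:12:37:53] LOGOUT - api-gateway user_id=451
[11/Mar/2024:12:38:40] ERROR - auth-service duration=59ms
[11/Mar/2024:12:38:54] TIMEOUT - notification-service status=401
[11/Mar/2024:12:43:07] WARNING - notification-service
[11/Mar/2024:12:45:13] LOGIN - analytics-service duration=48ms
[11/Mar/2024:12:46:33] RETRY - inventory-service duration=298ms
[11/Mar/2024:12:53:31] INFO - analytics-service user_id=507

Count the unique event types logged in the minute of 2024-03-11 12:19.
3

To count unique event types:

1. Filter events in the minute starting at 2024-03-11 12:19
2. Extract event types from matching entries
3. Count unique types: 3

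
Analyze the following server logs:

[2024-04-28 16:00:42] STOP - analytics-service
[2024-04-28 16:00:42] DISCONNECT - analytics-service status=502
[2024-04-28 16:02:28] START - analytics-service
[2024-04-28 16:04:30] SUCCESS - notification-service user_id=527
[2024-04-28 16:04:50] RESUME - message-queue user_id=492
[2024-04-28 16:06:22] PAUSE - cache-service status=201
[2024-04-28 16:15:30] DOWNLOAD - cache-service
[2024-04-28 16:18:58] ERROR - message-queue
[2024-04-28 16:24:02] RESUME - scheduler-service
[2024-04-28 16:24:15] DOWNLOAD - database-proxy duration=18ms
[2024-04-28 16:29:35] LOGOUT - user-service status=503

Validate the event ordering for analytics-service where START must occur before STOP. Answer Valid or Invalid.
Invalid

To validate ordering:

1. Required order: START → STOP
2. Rule: START must occur before STOP
3. Check actual order of events for analytics-service
4. Result: Invalid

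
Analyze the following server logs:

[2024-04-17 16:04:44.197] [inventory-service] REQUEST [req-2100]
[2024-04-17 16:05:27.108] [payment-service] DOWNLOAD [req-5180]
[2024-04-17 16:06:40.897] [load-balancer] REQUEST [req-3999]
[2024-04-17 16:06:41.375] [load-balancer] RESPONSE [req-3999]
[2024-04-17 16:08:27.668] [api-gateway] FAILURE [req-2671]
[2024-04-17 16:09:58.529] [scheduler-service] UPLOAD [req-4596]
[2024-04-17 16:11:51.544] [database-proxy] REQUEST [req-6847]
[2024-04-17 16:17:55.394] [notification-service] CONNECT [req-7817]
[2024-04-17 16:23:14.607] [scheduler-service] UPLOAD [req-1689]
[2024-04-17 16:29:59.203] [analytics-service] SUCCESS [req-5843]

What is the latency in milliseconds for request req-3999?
478

To calculate latency:

1. Find REQUEST with id req-3999: 2024-04-17 16:06:40.897
2. Find RESPONSE with id req-3999: 2024-04-17 16:06:41.375
3. Latency: 2024-04-17 16:06:41.375 - 2024-04-17 16:06:40.897 = 478ms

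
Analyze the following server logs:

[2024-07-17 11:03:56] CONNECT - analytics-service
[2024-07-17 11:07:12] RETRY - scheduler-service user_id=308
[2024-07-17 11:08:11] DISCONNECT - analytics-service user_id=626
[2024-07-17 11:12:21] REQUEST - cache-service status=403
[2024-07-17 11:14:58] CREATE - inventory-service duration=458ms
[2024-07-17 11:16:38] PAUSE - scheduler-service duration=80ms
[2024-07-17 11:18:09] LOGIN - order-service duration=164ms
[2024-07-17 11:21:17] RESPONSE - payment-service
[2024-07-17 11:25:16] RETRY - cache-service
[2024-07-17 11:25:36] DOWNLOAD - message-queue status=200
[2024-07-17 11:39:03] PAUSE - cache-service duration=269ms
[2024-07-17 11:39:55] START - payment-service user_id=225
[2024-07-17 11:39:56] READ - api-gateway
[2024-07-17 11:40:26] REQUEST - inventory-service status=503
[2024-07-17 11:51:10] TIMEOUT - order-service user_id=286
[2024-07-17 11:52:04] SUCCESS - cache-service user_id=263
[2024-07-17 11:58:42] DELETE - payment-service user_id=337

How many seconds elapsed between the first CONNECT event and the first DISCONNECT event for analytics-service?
255

To find the time between events:

1. Locate the first CONNECT event for analytics-service: 2024-07-17 11:03:56
2. Locate the first DISCONNECT event for analytics-service: 2024-07-17 11:08:11
3. Calculate the difference: 2024-07-17 11:08:11 - 2024-07-17 11:03:56 = 255 seconds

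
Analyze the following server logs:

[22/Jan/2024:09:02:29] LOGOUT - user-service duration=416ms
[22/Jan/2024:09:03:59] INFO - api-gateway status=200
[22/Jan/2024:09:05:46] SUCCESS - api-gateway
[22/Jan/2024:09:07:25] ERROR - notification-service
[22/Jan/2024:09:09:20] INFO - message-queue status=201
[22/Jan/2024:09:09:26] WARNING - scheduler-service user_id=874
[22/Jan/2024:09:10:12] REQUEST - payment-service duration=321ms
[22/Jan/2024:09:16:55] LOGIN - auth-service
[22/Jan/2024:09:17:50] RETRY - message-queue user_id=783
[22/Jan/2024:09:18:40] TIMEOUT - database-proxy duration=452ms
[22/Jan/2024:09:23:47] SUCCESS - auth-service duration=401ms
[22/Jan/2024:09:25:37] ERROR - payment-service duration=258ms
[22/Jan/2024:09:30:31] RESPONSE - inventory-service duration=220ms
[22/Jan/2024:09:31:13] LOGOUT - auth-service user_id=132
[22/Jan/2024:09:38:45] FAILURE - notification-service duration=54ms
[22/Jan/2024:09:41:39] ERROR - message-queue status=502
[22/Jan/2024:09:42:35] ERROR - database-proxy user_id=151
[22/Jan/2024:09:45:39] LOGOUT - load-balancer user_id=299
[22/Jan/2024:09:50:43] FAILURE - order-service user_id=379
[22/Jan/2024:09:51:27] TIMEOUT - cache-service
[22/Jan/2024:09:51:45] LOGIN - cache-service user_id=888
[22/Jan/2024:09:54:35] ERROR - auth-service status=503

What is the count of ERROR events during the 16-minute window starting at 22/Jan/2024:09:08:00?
0

To count events in the time window:

1. Window boundaries: 22/Jan/2024:09:08:00 to 22/Jan/2024:09:24:00
2. Filter for ERROR events within this window
3. Count matching events: 0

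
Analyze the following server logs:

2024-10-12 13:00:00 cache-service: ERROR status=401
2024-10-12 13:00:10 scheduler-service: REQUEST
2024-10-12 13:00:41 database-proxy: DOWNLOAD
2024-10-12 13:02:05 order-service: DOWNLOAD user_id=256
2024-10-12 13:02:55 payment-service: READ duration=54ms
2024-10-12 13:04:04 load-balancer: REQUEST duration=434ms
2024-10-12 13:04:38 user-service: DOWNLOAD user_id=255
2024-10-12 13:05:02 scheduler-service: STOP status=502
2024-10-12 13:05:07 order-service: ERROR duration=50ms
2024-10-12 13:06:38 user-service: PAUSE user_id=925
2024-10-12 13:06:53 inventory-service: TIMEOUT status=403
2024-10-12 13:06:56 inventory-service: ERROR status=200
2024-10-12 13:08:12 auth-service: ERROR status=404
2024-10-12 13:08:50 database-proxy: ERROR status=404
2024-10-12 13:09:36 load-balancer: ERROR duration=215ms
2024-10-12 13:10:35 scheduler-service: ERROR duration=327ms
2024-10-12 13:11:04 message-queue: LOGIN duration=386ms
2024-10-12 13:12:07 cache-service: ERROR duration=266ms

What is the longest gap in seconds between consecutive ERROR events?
307

To find the longest gap:

1. Extract all ERROR events in chronological order
2. Calculate time differences between consecutive events
3. Find the maximum difference
4. Longest gap: 307 seconds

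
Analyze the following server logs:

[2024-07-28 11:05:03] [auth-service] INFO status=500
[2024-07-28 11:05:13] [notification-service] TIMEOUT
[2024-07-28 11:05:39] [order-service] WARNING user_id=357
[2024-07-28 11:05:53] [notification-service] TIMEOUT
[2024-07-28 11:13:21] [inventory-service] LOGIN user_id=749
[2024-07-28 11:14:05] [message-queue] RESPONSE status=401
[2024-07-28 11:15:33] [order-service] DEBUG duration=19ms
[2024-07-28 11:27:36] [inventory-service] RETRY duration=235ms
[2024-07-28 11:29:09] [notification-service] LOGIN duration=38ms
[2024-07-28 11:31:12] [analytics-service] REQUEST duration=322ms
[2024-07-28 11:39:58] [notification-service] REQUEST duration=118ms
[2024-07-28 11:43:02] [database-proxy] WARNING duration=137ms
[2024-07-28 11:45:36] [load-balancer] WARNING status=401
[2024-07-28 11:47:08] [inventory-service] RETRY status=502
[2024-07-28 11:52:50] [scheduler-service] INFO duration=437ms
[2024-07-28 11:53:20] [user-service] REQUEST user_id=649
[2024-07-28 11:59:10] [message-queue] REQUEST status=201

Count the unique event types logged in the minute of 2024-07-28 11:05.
3

To count unique event types:

1. Filter events in the minute starting at 2024-07-28 11:05
2. Extract event types from matching entries
3. Count unique types: 3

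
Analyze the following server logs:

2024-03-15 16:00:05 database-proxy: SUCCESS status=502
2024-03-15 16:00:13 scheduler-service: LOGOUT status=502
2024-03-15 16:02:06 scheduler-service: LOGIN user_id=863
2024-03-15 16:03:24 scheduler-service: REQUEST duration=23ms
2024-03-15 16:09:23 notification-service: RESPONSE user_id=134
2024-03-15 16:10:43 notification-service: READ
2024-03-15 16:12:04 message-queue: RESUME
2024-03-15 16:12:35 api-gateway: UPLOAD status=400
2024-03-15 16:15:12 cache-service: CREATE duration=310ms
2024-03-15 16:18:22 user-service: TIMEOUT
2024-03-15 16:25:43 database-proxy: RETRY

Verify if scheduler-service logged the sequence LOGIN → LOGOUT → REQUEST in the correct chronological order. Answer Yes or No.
No

To verify sequence order:

1. Find all events in sequence LOGIN → LOGOUT → REQUEST for scheduler-service
2. Extract their timestamps
3. Check if timestamps are in ascending order
4. Result: No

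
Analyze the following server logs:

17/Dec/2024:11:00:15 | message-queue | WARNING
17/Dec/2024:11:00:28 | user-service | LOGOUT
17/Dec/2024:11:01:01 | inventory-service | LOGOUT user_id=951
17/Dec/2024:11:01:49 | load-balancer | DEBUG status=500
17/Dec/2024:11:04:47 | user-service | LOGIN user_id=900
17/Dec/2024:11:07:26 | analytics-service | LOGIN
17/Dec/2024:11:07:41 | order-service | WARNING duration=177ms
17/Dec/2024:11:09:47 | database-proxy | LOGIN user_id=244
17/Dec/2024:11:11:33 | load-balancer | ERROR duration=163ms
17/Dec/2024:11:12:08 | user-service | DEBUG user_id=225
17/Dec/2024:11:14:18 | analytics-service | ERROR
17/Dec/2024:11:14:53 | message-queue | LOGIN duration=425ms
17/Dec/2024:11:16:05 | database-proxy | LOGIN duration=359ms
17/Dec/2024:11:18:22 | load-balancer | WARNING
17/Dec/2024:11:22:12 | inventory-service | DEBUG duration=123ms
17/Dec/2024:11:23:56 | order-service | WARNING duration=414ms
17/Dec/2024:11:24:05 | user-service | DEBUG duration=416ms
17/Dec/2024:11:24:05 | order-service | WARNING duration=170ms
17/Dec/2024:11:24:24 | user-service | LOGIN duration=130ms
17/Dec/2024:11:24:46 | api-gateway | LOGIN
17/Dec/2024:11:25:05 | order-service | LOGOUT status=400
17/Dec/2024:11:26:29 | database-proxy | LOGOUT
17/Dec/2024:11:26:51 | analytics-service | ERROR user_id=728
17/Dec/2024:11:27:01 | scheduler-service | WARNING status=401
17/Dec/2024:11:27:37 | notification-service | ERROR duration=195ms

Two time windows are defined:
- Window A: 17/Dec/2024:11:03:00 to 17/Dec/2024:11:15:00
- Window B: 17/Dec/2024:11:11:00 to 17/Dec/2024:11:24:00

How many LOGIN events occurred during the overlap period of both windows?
1

To find overlap events:

1. Window A: 17/Dec/2024:11:03:00 to 17/Dec/2024:11:15:00
2. Window B: 17/Dec/2024:11:11:00 to 17/Dec/2024:11:24:00
3. Overlap period: 17/Dec/2024:11:11:00 to 17/Dec/2024:11:15:00
4. Count LOGIN events in overlap: 1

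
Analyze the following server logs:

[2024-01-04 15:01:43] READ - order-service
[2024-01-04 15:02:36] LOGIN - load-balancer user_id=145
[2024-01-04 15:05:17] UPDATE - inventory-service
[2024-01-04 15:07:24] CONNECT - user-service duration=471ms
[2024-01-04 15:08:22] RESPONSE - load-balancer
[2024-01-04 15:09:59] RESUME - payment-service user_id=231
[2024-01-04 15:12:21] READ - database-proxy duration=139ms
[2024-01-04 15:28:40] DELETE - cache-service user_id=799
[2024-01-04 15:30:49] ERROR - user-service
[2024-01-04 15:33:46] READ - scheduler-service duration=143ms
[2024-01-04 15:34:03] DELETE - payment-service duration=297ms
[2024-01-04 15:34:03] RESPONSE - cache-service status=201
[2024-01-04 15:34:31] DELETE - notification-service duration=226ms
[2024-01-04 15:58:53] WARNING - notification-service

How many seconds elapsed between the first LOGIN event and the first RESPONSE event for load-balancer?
346

To find the time between events:

1. Locate the first LOGIN event for load-balancer: 2024-01-04 15:02:36
2. Locate the first RESPONSE event for load-balancer: 2024-01-04 15:08:22
3. Calculate the difference: 2024-01-04 15:08:22 - 2024-01-04 15:02:36 = 346 seconds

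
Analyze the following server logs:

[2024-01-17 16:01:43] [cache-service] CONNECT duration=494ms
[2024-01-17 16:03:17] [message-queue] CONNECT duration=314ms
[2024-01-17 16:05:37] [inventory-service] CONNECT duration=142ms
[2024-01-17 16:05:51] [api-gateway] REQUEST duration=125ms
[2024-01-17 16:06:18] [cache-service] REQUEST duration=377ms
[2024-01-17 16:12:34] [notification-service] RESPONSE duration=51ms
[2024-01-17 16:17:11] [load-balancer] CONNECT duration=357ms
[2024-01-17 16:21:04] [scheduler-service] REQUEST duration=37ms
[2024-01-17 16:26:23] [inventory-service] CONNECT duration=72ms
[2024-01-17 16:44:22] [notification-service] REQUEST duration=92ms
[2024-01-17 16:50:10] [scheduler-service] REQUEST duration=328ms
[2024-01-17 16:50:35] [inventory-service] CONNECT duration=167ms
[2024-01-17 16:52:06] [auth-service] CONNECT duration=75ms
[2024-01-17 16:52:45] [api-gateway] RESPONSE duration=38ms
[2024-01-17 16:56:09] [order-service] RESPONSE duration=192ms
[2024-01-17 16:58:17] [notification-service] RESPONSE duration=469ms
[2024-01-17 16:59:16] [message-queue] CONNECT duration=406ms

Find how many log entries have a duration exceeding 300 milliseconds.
7

To count timeouts:

1. Threshold: 300ms
2. Extract duration from each log entry
3. Count entries where duration > 300
4. Timeout count: 7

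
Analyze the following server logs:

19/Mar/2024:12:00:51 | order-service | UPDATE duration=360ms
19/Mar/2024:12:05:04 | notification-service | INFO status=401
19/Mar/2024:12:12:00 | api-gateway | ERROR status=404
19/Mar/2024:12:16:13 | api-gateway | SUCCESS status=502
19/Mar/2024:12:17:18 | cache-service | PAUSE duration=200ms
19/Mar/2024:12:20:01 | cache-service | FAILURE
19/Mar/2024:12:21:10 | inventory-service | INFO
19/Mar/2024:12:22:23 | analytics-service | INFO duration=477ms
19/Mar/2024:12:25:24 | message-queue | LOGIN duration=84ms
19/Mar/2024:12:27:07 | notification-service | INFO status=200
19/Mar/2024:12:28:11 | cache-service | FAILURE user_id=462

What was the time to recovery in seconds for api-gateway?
253

To calculate recovery time:

1. Find ERROR event for api-gateway: 19/Mar/2024:12:12:00
2. Find next SUCCESS event for api-gateway: 19/Mar/2024:12:16:13
3. Recovery time: 19/Mar/2024:12:16:13 - 19/Mar/2024:12:12:00 = 253 seconds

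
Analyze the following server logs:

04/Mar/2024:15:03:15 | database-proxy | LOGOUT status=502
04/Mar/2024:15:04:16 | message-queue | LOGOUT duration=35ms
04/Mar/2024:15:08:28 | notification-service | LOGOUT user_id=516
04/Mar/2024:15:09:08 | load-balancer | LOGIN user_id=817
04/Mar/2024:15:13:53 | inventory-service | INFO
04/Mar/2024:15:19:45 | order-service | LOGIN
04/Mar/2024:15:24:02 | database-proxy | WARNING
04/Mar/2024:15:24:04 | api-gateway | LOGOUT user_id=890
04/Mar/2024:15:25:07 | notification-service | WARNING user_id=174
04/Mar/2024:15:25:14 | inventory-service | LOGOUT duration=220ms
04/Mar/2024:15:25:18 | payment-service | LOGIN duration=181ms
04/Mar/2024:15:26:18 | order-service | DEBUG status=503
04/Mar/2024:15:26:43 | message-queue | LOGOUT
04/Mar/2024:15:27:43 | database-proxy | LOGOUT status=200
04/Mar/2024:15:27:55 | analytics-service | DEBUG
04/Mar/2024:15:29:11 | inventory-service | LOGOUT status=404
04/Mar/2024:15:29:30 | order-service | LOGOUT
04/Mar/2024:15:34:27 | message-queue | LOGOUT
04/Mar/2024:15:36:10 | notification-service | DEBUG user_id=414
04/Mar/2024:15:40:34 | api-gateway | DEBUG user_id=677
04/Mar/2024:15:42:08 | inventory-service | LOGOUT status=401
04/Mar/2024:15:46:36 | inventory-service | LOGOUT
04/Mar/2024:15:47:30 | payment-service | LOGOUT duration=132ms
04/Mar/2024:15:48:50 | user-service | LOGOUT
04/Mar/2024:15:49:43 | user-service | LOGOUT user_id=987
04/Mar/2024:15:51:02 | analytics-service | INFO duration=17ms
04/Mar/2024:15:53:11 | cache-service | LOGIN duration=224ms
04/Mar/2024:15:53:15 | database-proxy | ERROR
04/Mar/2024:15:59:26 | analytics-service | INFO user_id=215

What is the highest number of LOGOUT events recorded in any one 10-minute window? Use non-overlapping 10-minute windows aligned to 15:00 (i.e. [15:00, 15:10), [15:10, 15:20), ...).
6

To find the burst window:

1. Divide the log period into non-overlapping 10-minute windows starting at 15:00
2. Count LOGOUT events in each window
3. Find the window with maximum count
4. Maximum events in a window: 6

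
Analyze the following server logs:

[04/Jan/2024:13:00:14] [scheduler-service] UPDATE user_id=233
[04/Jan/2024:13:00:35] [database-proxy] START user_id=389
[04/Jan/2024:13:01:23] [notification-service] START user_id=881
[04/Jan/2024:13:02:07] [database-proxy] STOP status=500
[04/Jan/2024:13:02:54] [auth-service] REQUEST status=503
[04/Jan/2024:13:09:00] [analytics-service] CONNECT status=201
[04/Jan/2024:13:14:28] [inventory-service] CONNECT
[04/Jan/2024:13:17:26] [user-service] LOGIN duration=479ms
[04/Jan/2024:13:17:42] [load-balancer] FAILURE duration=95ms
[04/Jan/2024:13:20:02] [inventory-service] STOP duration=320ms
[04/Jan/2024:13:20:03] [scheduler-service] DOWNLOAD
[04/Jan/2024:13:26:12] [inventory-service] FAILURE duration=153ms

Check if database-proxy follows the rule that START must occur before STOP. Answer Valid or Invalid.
Valid

To validate ordering:

1. Required order: START → STOP
2. Rule: START must occur before STOP
3. Check actual order of events for database-proxy
4. Result: Valid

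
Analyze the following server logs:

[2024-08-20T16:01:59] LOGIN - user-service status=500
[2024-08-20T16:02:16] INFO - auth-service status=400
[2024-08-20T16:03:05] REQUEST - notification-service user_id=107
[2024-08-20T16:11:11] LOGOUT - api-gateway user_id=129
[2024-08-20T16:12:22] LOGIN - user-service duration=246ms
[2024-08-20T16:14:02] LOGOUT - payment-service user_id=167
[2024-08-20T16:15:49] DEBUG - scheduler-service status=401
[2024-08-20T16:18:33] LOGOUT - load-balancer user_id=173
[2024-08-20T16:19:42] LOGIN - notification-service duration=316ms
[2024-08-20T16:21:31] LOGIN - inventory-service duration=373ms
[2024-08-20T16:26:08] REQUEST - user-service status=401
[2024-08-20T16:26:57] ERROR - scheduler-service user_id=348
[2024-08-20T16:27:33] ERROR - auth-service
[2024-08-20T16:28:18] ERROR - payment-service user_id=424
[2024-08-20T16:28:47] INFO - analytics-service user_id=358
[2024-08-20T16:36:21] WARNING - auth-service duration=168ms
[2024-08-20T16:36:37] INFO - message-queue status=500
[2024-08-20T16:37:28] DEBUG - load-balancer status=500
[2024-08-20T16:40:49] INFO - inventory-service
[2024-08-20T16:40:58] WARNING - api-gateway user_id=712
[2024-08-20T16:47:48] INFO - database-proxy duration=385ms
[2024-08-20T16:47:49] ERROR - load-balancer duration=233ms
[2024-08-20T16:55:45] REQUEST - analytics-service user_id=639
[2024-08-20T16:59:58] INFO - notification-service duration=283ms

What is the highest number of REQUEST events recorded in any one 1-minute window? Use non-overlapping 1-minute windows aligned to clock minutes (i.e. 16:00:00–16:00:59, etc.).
1

To find the burst window:

1. Divide the log period into non-overlapping 1-minute windows starting at 16:00
2. Count REQUEST events in each window
3. Find the window with maximum count
4. Maximum events in a window: 1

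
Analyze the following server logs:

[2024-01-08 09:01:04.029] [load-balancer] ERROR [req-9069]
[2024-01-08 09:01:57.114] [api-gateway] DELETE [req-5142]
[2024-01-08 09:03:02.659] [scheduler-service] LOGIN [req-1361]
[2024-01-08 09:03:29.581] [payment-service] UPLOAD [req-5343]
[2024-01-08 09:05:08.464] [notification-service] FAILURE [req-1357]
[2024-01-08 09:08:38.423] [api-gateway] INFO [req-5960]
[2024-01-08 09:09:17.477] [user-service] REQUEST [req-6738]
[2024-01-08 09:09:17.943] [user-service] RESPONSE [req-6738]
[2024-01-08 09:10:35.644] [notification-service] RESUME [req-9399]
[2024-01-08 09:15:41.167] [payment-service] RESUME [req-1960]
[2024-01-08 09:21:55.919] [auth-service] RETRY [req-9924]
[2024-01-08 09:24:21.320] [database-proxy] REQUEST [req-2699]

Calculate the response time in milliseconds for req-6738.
466

To calculate latency:

1. Find REQUEST with id req-6738: 2024-01-08 09:09:17.477
2. Find RESPONSE with id req-6738: 2024-01-08 09:09:17.943
3. Latency: 2024-01-08 09:09:17.943 - 2024-01-08 09:09:17.477 = 466ms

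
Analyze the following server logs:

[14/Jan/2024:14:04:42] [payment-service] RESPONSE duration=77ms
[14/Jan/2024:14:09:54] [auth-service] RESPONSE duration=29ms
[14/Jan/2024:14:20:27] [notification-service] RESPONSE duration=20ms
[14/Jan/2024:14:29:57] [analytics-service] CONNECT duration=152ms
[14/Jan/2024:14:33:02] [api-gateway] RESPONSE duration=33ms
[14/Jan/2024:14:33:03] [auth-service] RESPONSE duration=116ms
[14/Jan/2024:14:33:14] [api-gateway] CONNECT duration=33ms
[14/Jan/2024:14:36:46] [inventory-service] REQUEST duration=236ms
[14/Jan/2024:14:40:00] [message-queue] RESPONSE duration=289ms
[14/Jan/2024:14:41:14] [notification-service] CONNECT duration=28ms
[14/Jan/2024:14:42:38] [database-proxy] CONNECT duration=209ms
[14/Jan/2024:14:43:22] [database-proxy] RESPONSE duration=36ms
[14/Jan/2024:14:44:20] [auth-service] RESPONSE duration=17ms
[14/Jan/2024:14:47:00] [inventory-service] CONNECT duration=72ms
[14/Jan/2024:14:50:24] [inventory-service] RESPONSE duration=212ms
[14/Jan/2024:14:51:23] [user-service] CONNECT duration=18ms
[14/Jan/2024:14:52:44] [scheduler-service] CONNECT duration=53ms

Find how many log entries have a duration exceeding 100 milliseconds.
6

To count timeouts:

1. Threshold: 100ms
2. Extract duration from each log entry
3. Count entries where duration > 100
4. Timeout count: 6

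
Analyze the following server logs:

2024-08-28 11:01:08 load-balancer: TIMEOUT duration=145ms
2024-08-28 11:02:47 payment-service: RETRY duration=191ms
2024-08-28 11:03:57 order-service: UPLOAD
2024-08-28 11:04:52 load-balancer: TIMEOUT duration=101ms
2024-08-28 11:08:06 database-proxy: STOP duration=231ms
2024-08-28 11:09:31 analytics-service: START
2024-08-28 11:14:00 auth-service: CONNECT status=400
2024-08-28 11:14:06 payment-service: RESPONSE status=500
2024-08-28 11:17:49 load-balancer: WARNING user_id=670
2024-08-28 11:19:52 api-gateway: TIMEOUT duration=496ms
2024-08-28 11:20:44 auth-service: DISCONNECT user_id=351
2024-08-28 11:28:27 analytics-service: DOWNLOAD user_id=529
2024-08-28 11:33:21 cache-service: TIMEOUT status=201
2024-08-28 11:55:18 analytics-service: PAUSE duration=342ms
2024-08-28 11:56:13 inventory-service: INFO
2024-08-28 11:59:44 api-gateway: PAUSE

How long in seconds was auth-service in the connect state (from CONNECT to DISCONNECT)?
404

To calculate state duration:

1. Find CONNECT event for auth-service: 2024-08-28 11:14:00
2. Find DISCONNECT event for auth-service: 2024-08-28 11:20:44
3. Calculate duration: 2024-08-28 11:20:44 - 2024-08-28 11:14:00 = 404 seconds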